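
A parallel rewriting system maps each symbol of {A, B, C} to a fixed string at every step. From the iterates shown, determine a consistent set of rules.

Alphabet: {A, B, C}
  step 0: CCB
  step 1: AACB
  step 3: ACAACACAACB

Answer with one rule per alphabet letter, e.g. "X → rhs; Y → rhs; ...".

  step 0 ⇒ step 1: CCB ⇒ A·A·CB
    B ↦ CB
    C ↦ A
    A ↦ CA  (constrained at step 1)

A->CA, B->CB, C->A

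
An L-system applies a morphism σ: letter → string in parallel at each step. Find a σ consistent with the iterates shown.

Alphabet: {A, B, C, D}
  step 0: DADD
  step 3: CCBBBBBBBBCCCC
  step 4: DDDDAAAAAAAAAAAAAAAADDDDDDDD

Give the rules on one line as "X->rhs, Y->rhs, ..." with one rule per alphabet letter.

  step 3 ⇒ step 4: CCBBBBBBBBCCCC ⇒ DD·DD·AA·AA·AA·AA·AA·AA·AA·AA·DD·DD·DD·DD
    B ↦ AA
    C ↦ DD
    A ↦ BB  (constrained at step 0)
    D ↦ C  (constrained at step 0)

A->BB, B->AA, C->DD, D->C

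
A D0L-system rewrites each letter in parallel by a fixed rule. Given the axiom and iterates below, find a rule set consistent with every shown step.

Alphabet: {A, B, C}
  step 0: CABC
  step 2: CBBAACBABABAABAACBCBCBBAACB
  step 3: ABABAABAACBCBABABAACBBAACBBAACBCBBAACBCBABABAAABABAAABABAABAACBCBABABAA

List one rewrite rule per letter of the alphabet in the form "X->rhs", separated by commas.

  step 2 ⇒ step 3: CBBAACBABABAABAACBCBCBBAACB ⇒ ABA·BAA·BAA·CB·CB·ABA·BAA·CB·BAA·CB·BAA·CB·CB·BAA·CB·CB·ABA·BAA·ABA·BAA·ABA·BAA·BAA·CB·CB·ABA·BAA
    A ↦ CB
    B ↦ BAA
    C ↦ ABA

A->CB, B->BAA, C->ABA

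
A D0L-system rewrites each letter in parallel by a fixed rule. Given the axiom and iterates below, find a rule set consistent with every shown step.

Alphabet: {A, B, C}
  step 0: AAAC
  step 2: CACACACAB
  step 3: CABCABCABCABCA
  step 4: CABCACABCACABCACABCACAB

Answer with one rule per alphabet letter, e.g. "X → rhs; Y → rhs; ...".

  step 3 ⇒ step 4: CABCABCABCABCA ⇒ CA·B·CA·CA·B·CA·CA·B·CA·CA·B·CA·CA·B
    A ↦ B
    B ↦ CA
    C ↦ CA

A->B, B->CA, C->CA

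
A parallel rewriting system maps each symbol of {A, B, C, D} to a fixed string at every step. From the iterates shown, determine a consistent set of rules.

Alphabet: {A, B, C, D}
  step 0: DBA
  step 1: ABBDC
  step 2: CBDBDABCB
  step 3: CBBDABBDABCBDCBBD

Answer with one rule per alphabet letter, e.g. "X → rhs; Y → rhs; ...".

A->C, B->BD, C->CB, D->AB

  step 2 ⇒ step 3: CBDBDABCB ⇒ CB·BD·AB·BD·AB·C·BD·CB·BD
    A ↦ C
    B ↦ BD
    C ↦ CB
    D ↦ AB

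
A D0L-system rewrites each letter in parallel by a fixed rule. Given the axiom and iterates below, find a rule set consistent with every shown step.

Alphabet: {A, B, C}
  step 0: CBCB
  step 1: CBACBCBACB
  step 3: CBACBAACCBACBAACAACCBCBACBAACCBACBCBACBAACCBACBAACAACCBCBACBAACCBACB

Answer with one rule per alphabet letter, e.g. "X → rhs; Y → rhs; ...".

  step 0 ⇒ step 1: CBCB ⇒ CB·ACB·CB·ACB
    B ↦ ACB
    C ↦ CB
    A ↦ AAC  (constrained at step 1)

A->AAC, B->ACB, C->CB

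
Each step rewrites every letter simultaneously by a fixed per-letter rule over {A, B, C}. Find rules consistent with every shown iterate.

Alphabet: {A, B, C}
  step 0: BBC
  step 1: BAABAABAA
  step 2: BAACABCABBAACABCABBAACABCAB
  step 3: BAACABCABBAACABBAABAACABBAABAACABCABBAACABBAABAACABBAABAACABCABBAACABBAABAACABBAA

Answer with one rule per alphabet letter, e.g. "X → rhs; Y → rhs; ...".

A->CAB, B->BAA, C->BAA

  step 2 ⇒ step 3: BAACABCABBAACABCABBAACABCAB ⇒ BAA·CAB·CAB·BAA·CAB·BAA·BAA·CAB·BAA·BAA·CAB·CAB·BAA·CAB·BAA·BAA·CAB·BAA·BAA·CAB·CAB·BAA·CAB·BAA·BAA·CAB·BAA
    A ↦ CAB
    B ↦ BAA
    C ↦ BAA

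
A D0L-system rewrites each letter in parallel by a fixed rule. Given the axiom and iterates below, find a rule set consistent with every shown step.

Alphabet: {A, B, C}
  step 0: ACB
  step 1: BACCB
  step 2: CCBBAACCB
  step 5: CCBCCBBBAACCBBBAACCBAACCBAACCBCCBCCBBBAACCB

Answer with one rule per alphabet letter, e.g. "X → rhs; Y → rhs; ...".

A->B, B->CCB, C->A

  step 1 ⇒ step 2: BACCB ⇒ CCB·B·A·A·CCB
    A ↦ B
    B ↦ CCB
    C ↦ A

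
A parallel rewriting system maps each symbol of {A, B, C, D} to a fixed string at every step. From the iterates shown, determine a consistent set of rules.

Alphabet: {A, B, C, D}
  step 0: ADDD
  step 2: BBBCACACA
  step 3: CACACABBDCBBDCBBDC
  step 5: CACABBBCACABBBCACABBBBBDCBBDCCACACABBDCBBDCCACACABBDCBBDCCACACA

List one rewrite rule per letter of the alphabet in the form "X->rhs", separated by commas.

A->DC, B->CA, C->BB, D->B

  step 2 ⇒ step 3: BBBCACACA ⇒ CA·CA·CA·BB·DC·BB·DC·BB·DC
    A ↦ DC
    B ↦ CA
    C ↦ BB
    D ↦ B  (constrained at step 0)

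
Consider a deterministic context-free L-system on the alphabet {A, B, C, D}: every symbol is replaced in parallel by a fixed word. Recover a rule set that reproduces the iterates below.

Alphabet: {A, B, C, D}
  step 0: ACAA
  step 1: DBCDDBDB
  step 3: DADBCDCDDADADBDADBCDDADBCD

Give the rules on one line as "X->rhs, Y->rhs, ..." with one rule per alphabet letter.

A->DB, B->C, C->CD, D->DA

  step 0 ⇒ step 1: ACAA ⇒ DB·CD·DB·DB
    A ↦ DB
    C ↦ CD
    B ↦ C  (constrained at step 1)
    D ↦ DA  (constrained at step 1)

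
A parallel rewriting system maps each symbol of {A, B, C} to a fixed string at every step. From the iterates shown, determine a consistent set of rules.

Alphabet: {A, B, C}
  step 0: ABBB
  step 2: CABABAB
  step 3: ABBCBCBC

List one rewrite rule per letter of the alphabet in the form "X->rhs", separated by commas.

  step 2 ⇒ step 3: CABABAB ⇒ AB·B·C·B·C·B·C
    A ↦ B
    B ↦ C
    C ↦ AB

A->B, B->C, C->AB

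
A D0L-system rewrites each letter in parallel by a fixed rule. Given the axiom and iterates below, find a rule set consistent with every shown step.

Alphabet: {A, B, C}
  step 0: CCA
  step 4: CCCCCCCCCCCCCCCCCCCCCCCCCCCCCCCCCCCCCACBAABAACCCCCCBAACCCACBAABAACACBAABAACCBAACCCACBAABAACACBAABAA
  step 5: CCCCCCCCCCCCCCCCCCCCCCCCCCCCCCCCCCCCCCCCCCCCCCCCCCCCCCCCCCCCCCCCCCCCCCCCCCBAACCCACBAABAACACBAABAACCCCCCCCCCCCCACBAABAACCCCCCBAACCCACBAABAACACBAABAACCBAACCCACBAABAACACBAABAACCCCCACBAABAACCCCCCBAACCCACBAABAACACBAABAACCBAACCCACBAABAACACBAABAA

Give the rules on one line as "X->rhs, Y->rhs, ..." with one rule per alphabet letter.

  step 4 ⇒ step 5: CCCCCCCCCCCCCCCCCCCCCCCCCCCCCCCCCCCCCACBAABAACCCCCCBAACCCACBAABAACACBAABAACCBAACCCACBAABAACACBAABAA ⇒ CC·CC·CC·CC·CC·CC·CC·CC·CC·CC·CC·CC·CC·CC·CC·CC·CC·CC·CC·CC·CC·CC·CC·CC·CC·CC·CC·CC·CC·CC·CC·CC·CC·CC·CC·CC·CC·BAA·CC·CAC·BAA·BAA·CAC·BAA·BAA·CC·CC·CC·CC·CC·CC·CAC·BAA·BAA·CC·CC·CC·BAA·CC·CAC·BAA·BAA·CAC·BAA·BAA·CC·BAA·CC·CAC·BAA·BAA·CAC·BAA·BAA·CC·CC·CAC·BAA·BAA·CC·CC·CC·BAA·CC·CAC·BAA·BAA·CAC·BAA·BAA·CC·BAA·CC·CAC·BAA·BAA·CAC·BAA·BAA
    A ↦ BAA
    B ↦ CAC
    C ↦ CC

A->BAA, B->CAC, C->CC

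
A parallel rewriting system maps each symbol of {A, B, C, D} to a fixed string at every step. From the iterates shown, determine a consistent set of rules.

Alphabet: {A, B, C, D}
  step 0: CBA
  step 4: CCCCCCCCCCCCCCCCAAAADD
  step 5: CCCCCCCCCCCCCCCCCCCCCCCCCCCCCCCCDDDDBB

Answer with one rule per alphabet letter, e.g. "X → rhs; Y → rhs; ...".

A->D, B->AA, C->CC, D->B

  step 4 ⇒ step 5: CCCCCCCCCCCCCCCCAAAADD ⇒ CC·CC·CC·CC·CC·CC·CC·CC·CC·CC·CC·CC·CC·CC·CC·CC·D·D·D·D·B·B
    A ↦ D
    C ↦ CC
    D ↦ B
    B ↦ AA  (constrained at step 0)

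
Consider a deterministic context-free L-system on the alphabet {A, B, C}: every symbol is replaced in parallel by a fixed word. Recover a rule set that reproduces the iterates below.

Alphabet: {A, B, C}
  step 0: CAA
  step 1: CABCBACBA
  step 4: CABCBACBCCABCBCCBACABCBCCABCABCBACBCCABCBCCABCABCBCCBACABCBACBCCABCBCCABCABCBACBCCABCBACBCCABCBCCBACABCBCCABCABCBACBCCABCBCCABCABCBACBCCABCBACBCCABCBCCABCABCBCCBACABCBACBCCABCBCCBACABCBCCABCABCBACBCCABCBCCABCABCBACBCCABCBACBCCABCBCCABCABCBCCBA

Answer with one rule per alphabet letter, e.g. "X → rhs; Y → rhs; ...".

  step 0 ⇒ step 1: CAA ⇒ CAB·CBA·CBA
    A ↦ CBA
    C ↦ CAB
    B ↦ CBC  (constrained at step 1)

A->CBA, B->CBC, C->CAB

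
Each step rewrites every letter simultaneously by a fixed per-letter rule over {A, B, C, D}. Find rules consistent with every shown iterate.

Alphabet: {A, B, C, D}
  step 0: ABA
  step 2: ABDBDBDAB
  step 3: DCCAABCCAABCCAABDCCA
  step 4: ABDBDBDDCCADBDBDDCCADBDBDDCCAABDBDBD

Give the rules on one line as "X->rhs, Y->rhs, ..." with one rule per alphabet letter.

A->D, B->CCA, C->DB, D->AB

  step 3 ⇒ step 4: DCCAABCCAABCCAABDCCA ⇒ AB·DB·DB·D·D·CCA·DB·DB·D·D·CCA·DB·DB·D·D·CCA·AB·DB·DB·D
    A ↦ D
    B ↦ CCA
    C ↦ DB
    D ↦ AB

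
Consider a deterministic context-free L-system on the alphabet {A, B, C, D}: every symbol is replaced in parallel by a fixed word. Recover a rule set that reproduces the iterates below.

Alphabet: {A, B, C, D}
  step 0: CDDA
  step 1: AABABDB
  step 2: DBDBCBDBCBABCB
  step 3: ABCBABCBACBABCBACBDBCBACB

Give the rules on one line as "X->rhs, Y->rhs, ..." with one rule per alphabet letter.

A->DB, B->CB, C->A, D->AB

  step 2 ⇒ step 3: DBDBCBDBCBABCB ⇒ AB·CB·AB·CB·A·CB·AB·CB·A·CB·DB·CB·A·CB
    A ↦ DB
    B ↦ CB
    C ↦ A
    D ↦ AB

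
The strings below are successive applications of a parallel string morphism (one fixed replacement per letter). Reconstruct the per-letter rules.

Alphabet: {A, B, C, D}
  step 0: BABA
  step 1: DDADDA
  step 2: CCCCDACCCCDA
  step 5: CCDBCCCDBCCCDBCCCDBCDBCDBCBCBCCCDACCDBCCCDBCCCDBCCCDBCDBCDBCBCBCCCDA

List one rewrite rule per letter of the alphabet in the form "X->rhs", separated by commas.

  step 1 ⇒ step 2: DDADDA ⇒ CC·CC·DA·CC·CC·DA
    A ↦ DA
    D ↦ CC
  step 0 ⇒ step 1: BABA ⇒ D·DA·D·DA
    B ↦ D
    C ↦ BC  (constrained at step 2)

A->DA, B->D, C->BC, D->CC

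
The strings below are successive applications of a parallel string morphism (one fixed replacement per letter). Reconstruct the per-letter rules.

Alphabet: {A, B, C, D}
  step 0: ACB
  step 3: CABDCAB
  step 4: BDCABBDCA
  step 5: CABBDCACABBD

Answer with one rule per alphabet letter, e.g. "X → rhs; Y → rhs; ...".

A->D, B->CA, C->B, D->B

  step 4 ⇒ step 5: BDCABBDCA ⇒ CA·B·B·D·CA·CA·B·B·D
    A ↦ D
    B ↦ CA
    C ↦ B
    D ↦ B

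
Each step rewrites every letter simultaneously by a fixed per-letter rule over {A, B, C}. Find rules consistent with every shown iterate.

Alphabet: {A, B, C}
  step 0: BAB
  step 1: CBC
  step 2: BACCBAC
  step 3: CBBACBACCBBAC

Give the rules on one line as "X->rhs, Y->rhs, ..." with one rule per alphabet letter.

A->B, B->C, C->BAC

  step 2 ⇒ step 3: BACCBAC ⇒ C·B·BAC·BAC·C·B·BAC
    A ↦ B
    B ↦ C
    C ↦ BAC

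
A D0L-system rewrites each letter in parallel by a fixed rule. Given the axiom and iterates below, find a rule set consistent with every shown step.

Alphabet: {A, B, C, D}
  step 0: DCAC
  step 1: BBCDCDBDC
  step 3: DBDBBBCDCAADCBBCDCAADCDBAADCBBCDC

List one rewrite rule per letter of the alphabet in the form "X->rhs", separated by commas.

A->DB, B->A, C->DC, D->BBC

  step 0 ⇒ step 1: DCAC ⇒ BBC·DC·DB·DC
    A ↦ DB
    C ↦ DC
    D ↦ BBC
    B ↦ A  (constrained at step 1)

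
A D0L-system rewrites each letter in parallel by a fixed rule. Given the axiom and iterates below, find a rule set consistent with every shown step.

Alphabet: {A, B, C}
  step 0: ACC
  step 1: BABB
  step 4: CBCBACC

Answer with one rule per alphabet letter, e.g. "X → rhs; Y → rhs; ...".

  step 0 ⇒ step 1: ACC ⇒ BA·B·B
    A ↦ BA
    C ↦ B
    B ↦ C  (constrained at step 1)

A->BA, B->C, C->B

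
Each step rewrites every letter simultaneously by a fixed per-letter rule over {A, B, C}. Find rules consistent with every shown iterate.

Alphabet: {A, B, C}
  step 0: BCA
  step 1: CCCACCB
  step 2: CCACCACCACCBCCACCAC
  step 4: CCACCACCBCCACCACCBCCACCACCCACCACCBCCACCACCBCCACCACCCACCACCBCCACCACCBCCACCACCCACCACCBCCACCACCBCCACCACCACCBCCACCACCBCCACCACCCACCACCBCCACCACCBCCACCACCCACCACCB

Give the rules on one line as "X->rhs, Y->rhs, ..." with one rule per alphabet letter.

A->CCB, B->C, C->CCA

  step 1 ⇒ step 2: CCCACCB ⇒ CCA·CCA·CCA·CCB·CCA·CCA·C
    A ↦ CCB
    B ↦ C
    C ↦ CCA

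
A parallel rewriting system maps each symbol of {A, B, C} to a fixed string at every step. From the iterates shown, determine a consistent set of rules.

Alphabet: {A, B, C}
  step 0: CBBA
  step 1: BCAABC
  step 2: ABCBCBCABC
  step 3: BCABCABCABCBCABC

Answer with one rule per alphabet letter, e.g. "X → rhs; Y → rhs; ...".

  step 2 ⇒ step 3: ABCBCBCABC ⇒ BC·A·BC·A·BC·A·BC·BC·A·BC
    A ↦ BC
    B ↦ A
    C ↦ BC

A->BC, B->A, C->BC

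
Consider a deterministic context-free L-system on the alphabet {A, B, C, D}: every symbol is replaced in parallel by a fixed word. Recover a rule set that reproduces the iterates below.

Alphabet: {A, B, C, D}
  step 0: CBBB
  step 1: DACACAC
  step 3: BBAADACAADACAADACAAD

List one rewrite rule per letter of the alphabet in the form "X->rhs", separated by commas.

  step 0 ⇒ step 1: CBBB ⇒ D·AC·AC·AC
    B ↦ AC
    C ↦ D
    A ↦ B  (constrained at step 1)
    D ↦ AAD  (constrained at step 1)

A->B, B->AC, C->D, D->AAD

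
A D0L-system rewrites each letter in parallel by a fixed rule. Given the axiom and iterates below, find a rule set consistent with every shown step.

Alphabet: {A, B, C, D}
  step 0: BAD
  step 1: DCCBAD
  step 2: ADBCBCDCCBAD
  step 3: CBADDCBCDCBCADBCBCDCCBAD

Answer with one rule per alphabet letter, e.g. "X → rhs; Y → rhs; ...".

A->CB, B->DC, C->BC, D->AD

  step 2 ⇒ step 3: ADBCBCDCCBAD ⇒ CB·AD·DC·BC·DC·BC·AD·BC·BC·DC·CB·AD
    A ↦ CB
    B ↦ DC
    C ↦ BC
    D ↦ AD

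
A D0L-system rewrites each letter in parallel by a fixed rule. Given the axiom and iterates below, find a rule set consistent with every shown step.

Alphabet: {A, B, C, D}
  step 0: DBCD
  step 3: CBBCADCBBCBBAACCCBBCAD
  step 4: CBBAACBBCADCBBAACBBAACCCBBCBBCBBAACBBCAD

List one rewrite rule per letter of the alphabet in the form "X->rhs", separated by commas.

  step 3 ⇒ step 4: CBBCADCBBCBBAACCCBBCAD ⇒ CBB·A·A·CBB·C·AD·CBB·A·A·CBB·A·A·C·C·CBB·CBB·CBB·A·A·CBB·C·AD
    A ↦ C
    B ↦ A
    C ↦ CBB
    D ↦ AD

A->C, B->A, C->CBB, D->AD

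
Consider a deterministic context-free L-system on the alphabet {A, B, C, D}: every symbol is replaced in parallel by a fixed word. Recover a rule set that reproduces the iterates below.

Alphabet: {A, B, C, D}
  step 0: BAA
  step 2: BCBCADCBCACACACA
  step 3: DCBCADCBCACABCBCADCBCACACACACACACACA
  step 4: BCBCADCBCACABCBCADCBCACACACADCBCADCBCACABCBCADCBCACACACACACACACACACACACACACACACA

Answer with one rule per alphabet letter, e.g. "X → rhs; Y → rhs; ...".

A->CA, B->DCB, C->CA, D->BCB

  step 3 ⇒ step 4: DCBCADCBCACABCBCADCBCACACACACACACACA ⇒ BCB·CA·DCB·CA·CA·BCB·CA·DCB·CA·CA·CA·CA·DCB·CA·DCB·CA·CA·BCB·CA·DCB·CA·CA·CA·CA·CA·CA·CA·CA·CA·CA·CA·CA·CA·CA·CA·CA
    A ↦ CA
    B ↦ DCB
    C ↦ CA
    D ↦ BCB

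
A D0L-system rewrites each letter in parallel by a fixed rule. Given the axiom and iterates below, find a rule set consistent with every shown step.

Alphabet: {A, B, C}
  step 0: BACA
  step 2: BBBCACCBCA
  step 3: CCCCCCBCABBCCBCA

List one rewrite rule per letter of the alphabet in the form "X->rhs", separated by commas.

A->CA, B->CC, C->B

  step 2 ⇒ step 3: BBBCACCBCA ⇒ CC·CC·CC·B·CA·B·B·CC·B·CA
    A ↦ CA
    B ↦ CC
    C ↦ B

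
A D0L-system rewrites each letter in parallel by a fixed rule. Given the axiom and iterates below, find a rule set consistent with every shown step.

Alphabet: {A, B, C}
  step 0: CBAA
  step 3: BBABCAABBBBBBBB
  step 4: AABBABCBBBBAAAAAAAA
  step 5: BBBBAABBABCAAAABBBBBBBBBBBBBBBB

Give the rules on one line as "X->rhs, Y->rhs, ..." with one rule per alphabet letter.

  step 4 ⇒ step 5: AABBABCBBBBAAAAAAAA ⇒ BB·BB·A·A·BB·A·BC·A·A·A·A·BB·BB·BB·BB·BB·BB·BB·BB
    A ↦ BB
    B ↦ A
    C ↦ BC

A->BB, B->A, C->BC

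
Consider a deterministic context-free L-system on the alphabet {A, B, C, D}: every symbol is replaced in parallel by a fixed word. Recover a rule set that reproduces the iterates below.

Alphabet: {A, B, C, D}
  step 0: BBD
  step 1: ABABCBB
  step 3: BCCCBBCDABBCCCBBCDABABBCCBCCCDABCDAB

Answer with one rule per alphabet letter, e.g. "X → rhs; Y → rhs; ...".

A->CD, B->AB, C->BCC, D->CBB

  step 0 ⇒ step 1: BBD ⇒ AB·AB·CBB
    B ↦ AB
    D ↦ CBB
    A ↦ CD  (constrained at step 1)
    C ↦ BCC  (constrained at step 1)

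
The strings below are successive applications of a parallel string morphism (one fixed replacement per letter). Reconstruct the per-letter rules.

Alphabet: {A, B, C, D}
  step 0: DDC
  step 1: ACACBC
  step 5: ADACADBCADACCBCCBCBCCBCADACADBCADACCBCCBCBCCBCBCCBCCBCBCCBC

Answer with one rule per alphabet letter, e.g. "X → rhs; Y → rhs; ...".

  step 0 ⇒ step 1: DDC ⇒ AC·AC·BC
    C ↦ BC
    D ↦ AC
    A ↦ AD  (constrained at step 1)
    B ↦ C  (constrained at step 1)

A->AD, B->C, C->BC, D->AC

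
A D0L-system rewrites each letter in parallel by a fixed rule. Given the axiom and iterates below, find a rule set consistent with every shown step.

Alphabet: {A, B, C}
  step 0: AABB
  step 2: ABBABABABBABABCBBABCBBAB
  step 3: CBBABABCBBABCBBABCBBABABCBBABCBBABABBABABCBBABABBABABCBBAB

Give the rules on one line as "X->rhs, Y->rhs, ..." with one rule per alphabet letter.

  step 2 ⇒ step 3: ABBABABABBABABCBBABCBBAB ⇒ CBB·AB·AB·CBB·AB·CBB·AB·CBB·AB·AB·CBB·AB·CBB·AB·ABB·AB·AB·CBB·AB·ABB·AB·AB·CBB·AB
    A ↦ CBB
    B ↦ AB
    C ↦ ABB

A->CBB, B->AB, C->ABB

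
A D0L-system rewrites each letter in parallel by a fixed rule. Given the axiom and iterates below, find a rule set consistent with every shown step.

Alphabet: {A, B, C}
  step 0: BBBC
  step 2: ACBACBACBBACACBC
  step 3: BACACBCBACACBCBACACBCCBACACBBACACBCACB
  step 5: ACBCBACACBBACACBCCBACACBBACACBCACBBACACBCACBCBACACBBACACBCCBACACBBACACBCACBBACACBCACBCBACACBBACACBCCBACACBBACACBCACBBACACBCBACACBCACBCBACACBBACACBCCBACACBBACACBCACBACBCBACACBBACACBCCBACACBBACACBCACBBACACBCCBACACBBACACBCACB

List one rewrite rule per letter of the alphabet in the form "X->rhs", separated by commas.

A->BAC, B->C, C->ACB

  step 2 ⇒ step 3: ACBACBACBBACACBC ⇒ BAC·ACB·C·BAC·ACB·C·BAC·ACB·C·C·BAC·ACB·BAC·ACB·C·ACB
    A ↦ BAC
    B ↦ C
    C ↦ ACB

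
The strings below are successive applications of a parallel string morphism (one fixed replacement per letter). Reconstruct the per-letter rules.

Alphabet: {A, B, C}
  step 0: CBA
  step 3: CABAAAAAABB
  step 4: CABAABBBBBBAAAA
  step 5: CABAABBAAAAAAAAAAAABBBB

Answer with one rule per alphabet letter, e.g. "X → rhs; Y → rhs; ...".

A->B, B->AA, C->CA

  step 4 ⇒ step 5: CABAABBBBBBAAAA ⇒ CA·B·AA·B·B·AA·AA·AA·AA·AA·AA·B·B·B·B
    A ↦ B
    B ↦ AA
    C ↦ CA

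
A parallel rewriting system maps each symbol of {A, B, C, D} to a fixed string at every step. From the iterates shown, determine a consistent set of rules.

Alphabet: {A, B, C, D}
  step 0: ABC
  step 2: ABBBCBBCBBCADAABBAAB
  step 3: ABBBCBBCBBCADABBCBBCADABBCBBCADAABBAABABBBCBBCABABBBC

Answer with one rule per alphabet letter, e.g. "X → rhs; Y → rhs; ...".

A->AB, B->BBC, C->ADA, D->BA

  step 2 ⇒ step 3: ABBBCBBCBBCADAABBAAB ⇒ AB·BBC·BBC·BBC·ADA·BBC·BBC·ADA·BBC·BBC·ADA·AB·BA·AB·AB·BBC·BBC·AB·AB·BBC
    A ↦ AB
    B ↦ BBC
    C ↦ ADA
    D ↦ BA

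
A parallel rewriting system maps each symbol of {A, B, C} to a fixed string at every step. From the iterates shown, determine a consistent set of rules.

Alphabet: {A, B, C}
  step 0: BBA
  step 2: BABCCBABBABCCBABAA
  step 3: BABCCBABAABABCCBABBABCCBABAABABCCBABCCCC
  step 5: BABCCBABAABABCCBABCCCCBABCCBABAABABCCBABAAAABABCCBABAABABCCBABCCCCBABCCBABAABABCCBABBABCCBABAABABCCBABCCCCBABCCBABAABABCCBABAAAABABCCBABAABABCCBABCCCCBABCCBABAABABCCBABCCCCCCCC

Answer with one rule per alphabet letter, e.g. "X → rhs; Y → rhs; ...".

A->CC, B->BAB, C->A

  step 2 ⇒ step 3: BABCCBABBABCCBABAA ⇒ BAB·CC·BAB·A·A·BAB·CC·BAB·BAB·CC·BAB·A·A·BAB·CC·BAB·CC·CC
    A ↦ CC
    B ↦ BAB
    C ↦ A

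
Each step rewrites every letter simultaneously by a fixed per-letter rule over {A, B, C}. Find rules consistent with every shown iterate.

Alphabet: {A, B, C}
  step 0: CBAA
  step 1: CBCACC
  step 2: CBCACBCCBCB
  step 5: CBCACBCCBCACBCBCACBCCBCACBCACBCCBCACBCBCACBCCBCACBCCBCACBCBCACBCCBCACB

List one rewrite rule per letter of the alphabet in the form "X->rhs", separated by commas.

A->C, B->CA, C->CB

  step 1 ⇒ step 2: CBCACC ⇒ CB·CA·CB·C·CB·CB
    A ↦ C
    B ↦ CA
    C ↦ CB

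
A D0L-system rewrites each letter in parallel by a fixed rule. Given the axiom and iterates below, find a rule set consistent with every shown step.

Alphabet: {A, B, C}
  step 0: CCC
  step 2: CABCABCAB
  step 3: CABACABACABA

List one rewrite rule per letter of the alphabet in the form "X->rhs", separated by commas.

A->B, B->A, C->CA

  step 2 ⇒ step 3: CABCABCAB ⇒ CA·B·A·CA·B·A·CA·B·A
    A ↦ B
    B ↦ A
    C ↦ CA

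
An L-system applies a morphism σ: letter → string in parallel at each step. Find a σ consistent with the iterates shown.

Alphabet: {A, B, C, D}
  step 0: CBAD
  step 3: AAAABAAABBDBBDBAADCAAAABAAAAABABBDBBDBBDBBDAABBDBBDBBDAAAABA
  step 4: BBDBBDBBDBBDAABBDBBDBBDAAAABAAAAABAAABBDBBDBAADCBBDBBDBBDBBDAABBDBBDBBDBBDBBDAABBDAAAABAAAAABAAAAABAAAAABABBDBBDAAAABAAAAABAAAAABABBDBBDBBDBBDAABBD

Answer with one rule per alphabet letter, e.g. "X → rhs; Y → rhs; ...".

  step 3 ⇒ step 4: AAAABAAABBDBBDBAADCAAAABAAAAABABBDBBDBBDBBDAABBDBBDBBDAAAABA ⇒ BBD·BBD·BBD·BBD·AA·BBD·BBD·BBD·AA·AA·BA·AA·AA·BA·AA·BBD·BBD·BA·ADC·BBD·BBD·BBD·BBD·AA·BBD·BBD·BBD·BBD·BBD·AA·BBD·AA·AA·BA·AA·AA·BA·AA·AA·BA·AA·AA·BA·BBD·BBD·AA·AA·BA·AA·AA·BA·AA·AA·BA·BBD·BBD·BBD·BBD·AA·BBD
    A ↦ BBD
    B ↦ AA
    C ↦ ADC
    D ↦ BA

A->BBD, B->AA, C->ADC, D->BA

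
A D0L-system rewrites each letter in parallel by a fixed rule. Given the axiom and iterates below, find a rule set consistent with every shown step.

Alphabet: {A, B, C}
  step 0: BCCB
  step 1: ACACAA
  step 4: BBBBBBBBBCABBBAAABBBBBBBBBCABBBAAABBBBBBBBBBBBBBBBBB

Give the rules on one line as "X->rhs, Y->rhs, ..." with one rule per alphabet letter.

A->BBB, B->A, C->CA

  step 0 ⇒ step 1: BCCB ⇒ A·CA·CA·A
    B ↦ A
    C ↦ CA
    A ↦ BBB  (constrained at step 1)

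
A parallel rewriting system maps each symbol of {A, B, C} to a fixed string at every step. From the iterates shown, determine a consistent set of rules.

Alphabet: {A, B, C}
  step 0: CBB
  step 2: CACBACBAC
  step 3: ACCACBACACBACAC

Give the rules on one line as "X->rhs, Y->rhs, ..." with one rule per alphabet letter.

  step 2 ⇒ step 3: CACBACBAC ⇒ AC·C·AC·BA·C·AC·BA·C·AC
    A ↦ C
    B ↦ BA
    C ↦ AC

A->C, B->BA, C->AC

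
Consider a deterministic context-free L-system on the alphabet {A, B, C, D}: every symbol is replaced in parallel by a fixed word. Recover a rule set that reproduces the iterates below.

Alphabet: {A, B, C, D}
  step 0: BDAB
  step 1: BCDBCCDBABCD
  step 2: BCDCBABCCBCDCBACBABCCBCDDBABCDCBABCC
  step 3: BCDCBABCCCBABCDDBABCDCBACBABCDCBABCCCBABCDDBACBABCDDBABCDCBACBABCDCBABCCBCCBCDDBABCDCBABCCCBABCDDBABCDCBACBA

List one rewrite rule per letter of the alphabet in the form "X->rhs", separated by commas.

  step 2 ⇒ step 3: BCDCBABCCBCDCBACBABCCBCDDBABCDCBABCC ⇒ BCD·CBA·BCC·CBA·BCD·DBA·BCD·CBA·CBA·BCD·CBA·BCC·CBA·BCD·DBA·CBA·BCD·DBA·BCD·CBA·CBA·BCD·CBA·BCC·BCC·BCD·DBA·BCD·CBA·BCC·CBA·BCD·DBA·BCD·CBA·CBA
    A ↦ DBA
    B ↦ BCD
    C ↦ CBA
    D ↦ BCC

A->DBA, B->BCD, C->CBA, D->BCC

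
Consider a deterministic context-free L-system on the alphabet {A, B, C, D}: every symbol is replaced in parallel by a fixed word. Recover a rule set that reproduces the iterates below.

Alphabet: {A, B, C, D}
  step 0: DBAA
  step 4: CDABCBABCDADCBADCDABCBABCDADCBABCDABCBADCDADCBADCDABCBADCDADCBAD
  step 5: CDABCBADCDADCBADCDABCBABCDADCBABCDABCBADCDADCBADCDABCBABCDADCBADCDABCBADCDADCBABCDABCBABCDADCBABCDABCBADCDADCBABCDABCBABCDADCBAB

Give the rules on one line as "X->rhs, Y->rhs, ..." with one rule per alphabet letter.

A->CB, B->AD, C->CD, D->AB

  step 4 ⇒ step 5: CDABCBABCDADCBADCDABCBABCDADCBABCDABCBADCDADCBADCDABCBADCDADCBAD ⇒ CD·AB·CB·AD·CD·AD·CB·AD·CD·AB·CB·AB·CD·AD·CB·AB·CD·AB·CB·AD·CD·AD·CB·AD·CD·AB·CB·AB·CD·AD·CB·AD·CD·AB·CB·AD·CD·AD·CB·AB·CD·AB·CB·AB·CD·AD·CB·AB·CD·AB·CB·AD·CD·AD·CB·AB·CD·AB·CB·AB·CD·AD·CB·AB
    A ↦ CB
    B ↦ AD
    C ↦ CD
    D ↦ AB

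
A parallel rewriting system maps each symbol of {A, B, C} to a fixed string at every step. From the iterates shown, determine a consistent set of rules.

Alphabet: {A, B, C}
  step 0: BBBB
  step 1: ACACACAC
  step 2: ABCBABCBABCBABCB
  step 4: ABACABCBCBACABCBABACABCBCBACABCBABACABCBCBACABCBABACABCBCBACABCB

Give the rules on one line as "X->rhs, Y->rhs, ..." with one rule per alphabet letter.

  step 1 ⇒ step 2: ACACACAC ⇒ AB·CB·AB·CB·AB·CB·AB·CB
    A ↦ AB
    C ↦ CB
  step 0 ⇒ step 1: BBBB ⇒ AC·AC·AC·AC
    B ↦ AC

A->AB, B->AC, C->CB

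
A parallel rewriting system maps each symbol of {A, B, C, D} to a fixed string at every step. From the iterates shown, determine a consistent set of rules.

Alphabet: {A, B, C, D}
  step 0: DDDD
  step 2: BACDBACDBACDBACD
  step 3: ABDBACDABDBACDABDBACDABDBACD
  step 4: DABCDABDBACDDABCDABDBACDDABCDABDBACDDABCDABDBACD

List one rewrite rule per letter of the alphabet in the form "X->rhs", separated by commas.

A->D, B->AB, C->BA, D->CD

  step 3 ⇒ step 4: ABDBACDABDBACDABDBACDABDBACD ⇒ D·AB·CD·AB·D·BA·CD·D·AB·CD·AB·D·BA·CD·D·AB·CD·AB·D·BA·CD·D·AB·CD·AB·D·BA·CD
    A ↦ D
    B ↦ AB
    C ↦ BA
    D ↦ CD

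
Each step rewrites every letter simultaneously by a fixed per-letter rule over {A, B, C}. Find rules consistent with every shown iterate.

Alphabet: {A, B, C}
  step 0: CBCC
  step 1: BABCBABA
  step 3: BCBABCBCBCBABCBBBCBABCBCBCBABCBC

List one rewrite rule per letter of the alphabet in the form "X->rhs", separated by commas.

A->BB, B->BC, C->BA

  step 0 ⇒ step 1: CBCC ⇒ BA·BC·BA·BA
    B ↦ BC
    C ↦ BA
    A ↦ BB  (constrained at step 1)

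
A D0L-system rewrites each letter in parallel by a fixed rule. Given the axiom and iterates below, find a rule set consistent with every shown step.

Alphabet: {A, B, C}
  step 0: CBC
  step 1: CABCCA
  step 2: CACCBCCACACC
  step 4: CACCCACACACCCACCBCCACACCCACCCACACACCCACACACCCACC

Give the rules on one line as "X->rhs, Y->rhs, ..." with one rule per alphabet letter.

A->CC, B->BC, C->CA

  step 1 ⇒ step 2: CABCCA ⇒ CA·CC·BC·CA·CA·CC
    A ↦ CC
    B ↦ BC
    C ↦ CA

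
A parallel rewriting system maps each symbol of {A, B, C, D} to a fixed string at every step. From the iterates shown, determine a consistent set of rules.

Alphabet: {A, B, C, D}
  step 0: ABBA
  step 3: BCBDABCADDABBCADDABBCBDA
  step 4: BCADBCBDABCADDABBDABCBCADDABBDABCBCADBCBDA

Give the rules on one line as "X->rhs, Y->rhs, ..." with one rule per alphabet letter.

A->DA, B->BC, C->AD, D->B

  step 3 ⇒ step 4: BCBDABCADDABBCADDABBCBDA ⇒ BC·AD·BC·B·DA·BC·AD·DA·B·B·DA·BC·BC·AD·DA·B·B·DA·BC·BC·AD·BC·B·DA
    A ↦ DA
    B ↦ BC
    C ↦ AD
    D ↦ B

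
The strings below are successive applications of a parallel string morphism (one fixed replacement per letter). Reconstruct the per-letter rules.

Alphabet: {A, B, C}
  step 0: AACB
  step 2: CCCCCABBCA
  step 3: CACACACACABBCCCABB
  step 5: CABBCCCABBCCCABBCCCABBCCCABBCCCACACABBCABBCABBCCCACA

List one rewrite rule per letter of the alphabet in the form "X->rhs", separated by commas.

  step 2 ⇒ step 3: CCCCCABBCA ⇒ CA·CA·CA·CA·CA·BB·C·C·CA·BB
    A ↦ BB
    B ↦ C
    C ↦ CA

A->BB, B->C, C->CA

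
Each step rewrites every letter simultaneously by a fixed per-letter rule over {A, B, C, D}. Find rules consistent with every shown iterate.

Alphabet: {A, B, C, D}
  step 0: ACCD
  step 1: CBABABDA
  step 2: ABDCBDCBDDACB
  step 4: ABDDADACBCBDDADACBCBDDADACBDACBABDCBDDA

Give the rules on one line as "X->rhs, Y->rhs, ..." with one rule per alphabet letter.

A->CB, B->D, C->AB, D->DA

  step 1 ⇒ step 2: CBABABDA ⇒ AB·D·CB·D·CB·D·DA·CB
    A ↦ CB
    B ↦ D
    C ↦ AB
    D ↦ DA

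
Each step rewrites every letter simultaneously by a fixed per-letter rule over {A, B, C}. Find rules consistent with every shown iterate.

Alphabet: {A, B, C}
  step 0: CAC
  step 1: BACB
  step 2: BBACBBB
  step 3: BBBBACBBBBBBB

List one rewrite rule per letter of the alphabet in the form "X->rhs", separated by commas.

  step 2 ⇒ step 3: BBACBBB ⇒ BB·BB·AC·B·BB·BB·BB
    A ↦ AC
    B ↦ BB
    C ↦ B

A->AC, B->BB, C->B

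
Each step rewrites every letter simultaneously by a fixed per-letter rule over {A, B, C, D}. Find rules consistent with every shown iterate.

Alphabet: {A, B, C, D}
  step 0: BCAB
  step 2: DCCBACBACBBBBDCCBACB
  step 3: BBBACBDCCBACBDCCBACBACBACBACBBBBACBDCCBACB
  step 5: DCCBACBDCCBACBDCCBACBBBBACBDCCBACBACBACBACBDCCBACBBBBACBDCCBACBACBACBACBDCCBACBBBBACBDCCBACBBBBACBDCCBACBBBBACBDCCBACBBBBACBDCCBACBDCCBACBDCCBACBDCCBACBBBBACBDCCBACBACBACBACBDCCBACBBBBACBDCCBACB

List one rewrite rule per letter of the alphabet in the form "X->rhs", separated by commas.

  step 2 ⇒ step 3: DCCBACBACBBBBDCCBACB ⇒ B·B·B·ACB·DCC·B·ACB·DCC·B·ACB·ACB·ACB·ACB·B·B·B·ACB·DCC·B·ACB
    A ↦ DCC
    B ↦ ACB
    C ↦ B
    D ↦ B

A->DCC, B->ACB, C->B, D->B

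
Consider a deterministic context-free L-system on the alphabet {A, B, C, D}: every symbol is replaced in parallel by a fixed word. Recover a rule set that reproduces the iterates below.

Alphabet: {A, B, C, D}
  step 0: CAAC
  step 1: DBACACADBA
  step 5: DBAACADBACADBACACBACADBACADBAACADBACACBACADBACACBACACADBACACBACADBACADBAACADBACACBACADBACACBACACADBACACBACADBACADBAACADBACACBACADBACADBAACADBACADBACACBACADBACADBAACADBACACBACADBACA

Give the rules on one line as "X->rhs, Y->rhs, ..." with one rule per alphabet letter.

A->CA, B->A, C->DBA, D->CB

  step 0 ⇒ step 1: CAAC ⇒ DBA·CA·CA·DBA
    A ↦ CA
    C ↦ DBA
    B ↦ A  (constrained at step 1)
    D ↦ CB  (constrained at step 1)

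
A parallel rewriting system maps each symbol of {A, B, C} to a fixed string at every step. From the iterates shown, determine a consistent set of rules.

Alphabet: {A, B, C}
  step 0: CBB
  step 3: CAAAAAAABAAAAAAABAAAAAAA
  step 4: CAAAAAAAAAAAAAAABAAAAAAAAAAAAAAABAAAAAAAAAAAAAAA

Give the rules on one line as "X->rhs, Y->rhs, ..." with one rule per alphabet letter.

A->AA, B->BA, C->CA

  step 3 ⇒ step 4: CAAAAAAABAAAAAAABAAAAAAA ⇒ CA·AA·AA·AA·AA·AA·AA·AA·BA·AA·AA·AA·AA·AA·AA·AA·BA·AA·AA·AA·AA·AA·AA·AA
    A ↦ AA
    B ↦ BA
    C ↦ CA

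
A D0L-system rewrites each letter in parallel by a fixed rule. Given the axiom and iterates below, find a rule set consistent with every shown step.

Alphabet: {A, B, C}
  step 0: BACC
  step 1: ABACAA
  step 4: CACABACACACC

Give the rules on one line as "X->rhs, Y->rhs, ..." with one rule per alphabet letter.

  step 0 ⇒ step 1: BACC ⇒ ABA·C·A·A
    A ↦ C
    B ↦ ABA
    C ↦ A

A->C, B->ABA, C->A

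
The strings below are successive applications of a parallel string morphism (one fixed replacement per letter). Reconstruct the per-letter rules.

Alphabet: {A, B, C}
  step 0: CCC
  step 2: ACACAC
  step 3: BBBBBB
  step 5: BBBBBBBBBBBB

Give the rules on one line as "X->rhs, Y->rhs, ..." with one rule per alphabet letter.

A->B, B->AC, C->B

  step 2 ⇒ step 3: ACACAC ⇒ B·B·B·B·B·B
    A ↦ B
    C ↦ B
    B ↦ AC  (constrained at step 3)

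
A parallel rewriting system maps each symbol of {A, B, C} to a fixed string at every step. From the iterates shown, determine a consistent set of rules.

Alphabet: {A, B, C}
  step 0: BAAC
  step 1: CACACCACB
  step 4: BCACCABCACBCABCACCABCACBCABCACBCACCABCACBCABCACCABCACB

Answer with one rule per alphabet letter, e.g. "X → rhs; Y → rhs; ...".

  step 0 ⇒ step 1: BAAC ⇒ CA·CAC·CAC·B
    A ↦ CAC
    B ↦ CA
    C ↦ B

A->CAC, B->CA, C->B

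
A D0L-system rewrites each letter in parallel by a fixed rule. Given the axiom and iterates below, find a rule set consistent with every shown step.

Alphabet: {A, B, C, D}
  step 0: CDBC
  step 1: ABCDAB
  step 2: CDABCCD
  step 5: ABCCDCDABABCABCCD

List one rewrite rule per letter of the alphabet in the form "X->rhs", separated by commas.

A->C, B->D, C->AB, D->C

  step 1 ⇒ step 2: ABCDAB ⇒ C·D·AB·C·C·D
    A ↦ C
    B ↦ D
    C ↦ AB
    D ↦ C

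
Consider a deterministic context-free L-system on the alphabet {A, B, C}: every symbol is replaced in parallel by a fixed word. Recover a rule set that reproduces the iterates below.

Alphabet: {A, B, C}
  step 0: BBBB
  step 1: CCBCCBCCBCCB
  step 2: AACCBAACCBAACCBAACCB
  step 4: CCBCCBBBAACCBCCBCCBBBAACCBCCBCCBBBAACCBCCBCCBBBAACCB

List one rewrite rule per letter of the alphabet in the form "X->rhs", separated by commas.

  step 1 ⇒ step 2: CCBCCBCCBCCB ⇒ A·A·CCB·A·A·CCB·A·A·CCB·A·A·CCB
    B ↦ CCB
    C ↦ A
    A ↦ B  (constrained at step 2)

A->B, B->CCB, C->A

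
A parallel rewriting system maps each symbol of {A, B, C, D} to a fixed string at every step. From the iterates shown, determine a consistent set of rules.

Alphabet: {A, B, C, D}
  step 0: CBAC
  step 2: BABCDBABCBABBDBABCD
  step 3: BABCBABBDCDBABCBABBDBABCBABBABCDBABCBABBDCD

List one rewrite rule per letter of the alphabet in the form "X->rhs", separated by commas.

  step 2 ⇒ step 3: BABCDBABCBABBDBABCD ⇒ BAB·C·BAB·BD·CD·BAB·C·BAB·BD·BAB·C·BAB·BAB·CD·BAB·C·BAB·BD·CD
    A ↦ C
    B ↦ BAB
    C ↦ BD
    D ↦ CD

A->C, B->BAB, C->BD, D->CD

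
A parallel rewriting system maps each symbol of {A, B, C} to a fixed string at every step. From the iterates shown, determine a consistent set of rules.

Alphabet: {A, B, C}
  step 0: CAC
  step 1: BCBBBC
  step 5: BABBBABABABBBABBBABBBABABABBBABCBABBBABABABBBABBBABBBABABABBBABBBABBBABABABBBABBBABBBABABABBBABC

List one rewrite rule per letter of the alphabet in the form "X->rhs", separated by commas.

A->BB, B->BA, C->BC

  step 0 ⇒ step 1: CAC ⇒ BC·BB·BC
    A ↦ BB
    C ↦ BC
    B ↦ BA  (constrained at step 1)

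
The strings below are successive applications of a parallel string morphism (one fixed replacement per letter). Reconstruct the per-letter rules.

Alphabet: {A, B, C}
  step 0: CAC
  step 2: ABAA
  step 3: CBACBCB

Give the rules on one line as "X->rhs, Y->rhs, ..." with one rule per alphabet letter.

A->CB, B->A, C->B

  step 2 ⇒ step 3: ABAA ⇒ CB·A·CB·CB
    A ↦ CB
    B ↦ A
    C ↦ B  (constrained at step 0)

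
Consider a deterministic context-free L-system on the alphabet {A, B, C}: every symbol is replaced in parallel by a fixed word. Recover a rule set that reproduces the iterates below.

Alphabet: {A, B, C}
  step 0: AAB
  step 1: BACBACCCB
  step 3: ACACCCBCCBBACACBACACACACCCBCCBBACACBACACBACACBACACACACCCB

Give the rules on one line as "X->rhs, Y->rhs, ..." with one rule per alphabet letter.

A->BAC, B->CCB, C->AC

  step 0 ⇒ step 1: AAB ⇒ BAC·BAC·CCB
    A ↦ BAC
    B ↦ CCB
    C ↦ AC  (constrained at step 1)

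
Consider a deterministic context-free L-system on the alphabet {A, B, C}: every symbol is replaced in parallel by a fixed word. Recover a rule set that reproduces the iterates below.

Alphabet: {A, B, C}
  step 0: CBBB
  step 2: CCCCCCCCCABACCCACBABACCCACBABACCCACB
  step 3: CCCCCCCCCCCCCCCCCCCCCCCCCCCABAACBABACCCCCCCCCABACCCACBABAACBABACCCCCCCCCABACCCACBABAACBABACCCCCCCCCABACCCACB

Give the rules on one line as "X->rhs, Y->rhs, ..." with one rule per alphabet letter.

  step 2 ⇒ step 3: CCCCCCCCCABACCCACBABACCCACBABACCCACB ⇒ CCC·CCC·CCC·CCC·CCC·CCC·CCC·CCC·CCC·ABA·ACB·ABA·CCC·CCC·CCC·ABA·CCC·ACB·ABA·ACB·ABA·CCC·CCC·CCC·ABA·CCC·ACB·ABA·ACB·ABA·CCC·CCC·CCC·ABA·CCC·ACB
    A ↦ ABA
    B ↦ ACB
    C ↦ CCC

A->ABA, B->ACB, C->CCC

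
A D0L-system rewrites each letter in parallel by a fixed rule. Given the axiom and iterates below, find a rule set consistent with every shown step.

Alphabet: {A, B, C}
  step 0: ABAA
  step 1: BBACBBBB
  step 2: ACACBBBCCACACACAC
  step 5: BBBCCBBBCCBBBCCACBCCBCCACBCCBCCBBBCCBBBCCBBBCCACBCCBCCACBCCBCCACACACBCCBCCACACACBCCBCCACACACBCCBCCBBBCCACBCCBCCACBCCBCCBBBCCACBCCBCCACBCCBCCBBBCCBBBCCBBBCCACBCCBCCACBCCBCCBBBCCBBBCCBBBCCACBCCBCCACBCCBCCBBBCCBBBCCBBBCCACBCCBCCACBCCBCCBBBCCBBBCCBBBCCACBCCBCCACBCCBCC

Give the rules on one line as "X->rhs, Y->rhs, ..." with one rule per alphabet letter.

A->BB, B->AC, C->BCC

  step 1 ⇒ step 2: BBACBBBB ⇒ AC·AC·BB·BCC·AC·AC·AC·AC
    A ↦ BB
    B ↦ AC
    C ↦ BCC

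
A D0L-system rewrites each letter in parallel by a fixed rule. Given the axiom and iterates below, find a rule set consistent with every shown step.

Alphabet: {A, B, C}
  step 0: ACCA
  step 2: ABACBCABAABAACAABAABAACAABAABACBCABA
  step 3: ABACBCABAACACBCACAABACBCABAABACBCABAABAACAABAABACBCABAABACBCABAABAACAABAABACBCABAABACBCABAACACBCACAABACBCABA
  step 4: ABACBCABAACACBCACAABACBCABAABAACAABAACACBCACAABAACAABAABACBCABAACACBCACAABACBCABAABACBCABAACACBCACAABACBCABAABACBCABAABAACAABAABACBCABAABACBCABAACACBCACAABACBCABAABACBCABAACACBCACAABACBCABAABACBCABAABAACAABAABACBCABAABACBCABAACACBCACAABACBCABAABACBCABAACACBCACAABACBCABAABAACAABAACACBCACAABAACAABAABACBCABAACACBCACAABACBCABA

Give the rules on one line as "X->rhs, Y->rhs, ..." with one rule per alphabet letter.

  step 3 ⇒ step 4: ABACBCABAACACBCACAABACBCABAABACBCABAABAACAABAABACBCABAABACBCABAABAACAABAABACBCABAABACBCABAACACBCACAABACBCABA ⇒ ABA·CBC·ABA·ACA·CBC·ACA·ABA·CBC·ABA·ABA·ACA·ABA·ACA·CBC·ACA·ABA·ACA·ABA·ABA·CBC·ABA·ACA·CBC·ACA·ABA·CBC·ABA·ABA·CBC·ABA·ACA·CBC·ACA·ABA·CBC·ABA·ABA·CBC·ABA·ABA·ACA·ABA·ABA·CBC·ABA·ABA·CBC·ABA·ACA·CBC·ACA·ABA·CBC·ABA·ABA·CBC·ABA·ACA·CBC·ACA·ABA·CBC·ABA·ABA·CBC·ABA·ABA·ACA·ABA·ABA·CBC·ABA·ABA·CBC·ABA·ACA·CBC·ACA·ABA·CBC·ABA·ABA·CBC·ABA·ACA·CBC·ACA·ABA·CBC·ABA·ABA·ACA·ABA·ACA·CBC·ACA·ABA·ACA·ABA·ABA·CBC·ABA·ACA·CBC·ACA·ABA·CBC·ABA
    A ↦ ABA
    B ↦ CBC
    C ↦ ACA

A->ABA, B->CBC, C->ACA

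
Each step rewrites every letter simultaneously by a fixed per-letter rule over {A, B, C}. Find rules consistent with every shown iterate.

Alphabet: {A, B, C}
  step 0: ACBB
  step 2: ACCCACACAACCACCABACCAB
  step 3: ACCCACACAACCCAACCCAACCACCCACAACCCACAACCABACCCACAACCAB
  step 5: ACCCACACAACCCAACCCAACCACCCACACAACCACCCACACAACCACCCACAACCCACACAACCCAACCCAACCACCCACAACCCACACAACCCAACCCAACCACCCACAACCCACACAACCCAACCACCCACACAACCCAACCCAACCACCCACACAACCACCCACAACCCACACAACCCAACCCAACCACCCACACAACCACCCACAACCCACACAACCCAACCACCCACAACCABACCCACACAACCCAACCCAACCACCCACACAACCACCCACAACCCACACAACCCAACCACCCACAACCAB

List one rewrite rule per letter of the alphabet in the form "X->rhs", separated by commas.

A->ACC, B->AB, C->CA

  step 2 ⇒ step 3: ACCCACACAACCACCABACCAB ⇒ ACC·CA·CA·CA·ACC·CA·ACC·CA·ACC·ACC·CA·CA·ACC·CA·CA·ACC·AB·ACC·CA·CA·ACC·AB
    A ↦ ACC
    B ↦ AB
    C ↦ CA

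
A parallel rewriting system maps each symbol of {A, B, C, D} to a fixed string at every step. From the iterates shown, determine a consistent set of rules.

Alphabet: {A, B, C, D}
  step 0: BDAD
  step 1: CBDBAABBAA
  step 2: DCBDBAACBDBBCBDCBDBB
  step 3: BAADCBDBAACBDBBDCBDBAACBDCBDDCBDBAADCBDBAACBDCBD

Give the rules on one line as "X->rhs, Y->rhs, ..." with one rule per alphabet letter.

  step 2 ⇒ step 3: DCBDBAACBDBBCBDCBDBB ⇒ BAA·D·CBD·BAA·CBD·B·B·D·CBD·BAA·CBD·CBD·D·CBD·BAA·D·CBD·BAA·CBD·CBD
    A ↦ B
    B ↦ CBD
    C ↦ D
    D ↦ BAA

A->B, B->CBD, C->D, D->BAA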